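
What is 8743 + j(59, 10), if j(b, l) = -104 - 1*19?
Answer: 8620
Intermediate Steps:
j(b, l) = -123 (j(b, l) = -104 - 19 = -123)
8743 + j(59, 10) = 8743 - 123 = 8620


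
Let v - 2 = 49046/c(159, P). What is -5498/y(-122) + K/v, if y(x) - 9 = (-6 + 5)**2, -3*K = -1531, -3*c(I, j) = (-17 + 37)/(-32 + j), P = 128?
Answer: -29122685869/52969530 ≈ -549.80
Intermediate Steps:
c(I, j) = -20/(3*(-32 + j)) (c(I, j) = -(-17 + 37)/(3*(-32 + j)) = -20/(3*(-32 + j)))
v = -3531302/5 (v = 2 + 49046/((-20/(-96 + 3*128))) = 2 + 49046/((-20/(-96 + 384))) = 2 + 49046/((-20/288)) = 2 + 49046/((-20*1/288)) = 2 + 49046/(-5/72) = 2 + 49046*(-72/5) = 2 - 3531312/5 = -3531302/5 ≈ -7.0626e+5)
K = 1531/3 (K = -1/3*(-1531) = 1531/3 ≈ 510.33)
y(x) = 10 (y(x) = 9 + (-6 + 5)**2 = 9 + (-1)**2 = 9 + 1 = 10)
-5498/y(-122) + K/v = -5498/10 + 1531/(3*(-3531302/5)) = -5498*1/10 + (1531/3)*(-5/3531302) = -2749/5 - 7655/10593906 = -29122685869/52969530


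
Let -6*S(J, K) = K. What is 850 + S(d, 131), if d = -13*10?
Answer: 4969/6 ≈ 828.17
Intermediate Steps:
d = -130
S(J, K) = -K/6
850 + S(d, 131) = 850 - ⅙*131 = 850 - 131/6 = 4969/6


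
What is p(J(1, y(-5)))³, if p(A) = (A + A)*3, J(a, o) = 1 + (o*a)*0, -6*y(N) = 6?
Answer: 216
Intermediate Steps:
y(N) = -1 (y(N) = -⅙*6 = -1)
J(a, o) = 1 (J(a, o) = 1 + (a*o)*0 = 1 + 0 = 1)
p(A) = 6*A (p(A) = (2*A)*3 = 6*A)
p(J(1, y(-5)))³ = (6*1)³ = 6³ = 216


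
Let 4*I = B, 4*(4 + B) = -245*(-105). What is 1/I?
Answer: 16/25709 ≈ 0.00062235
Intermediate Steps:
B = 25709/4 (B = -4 + (-245*(-105))/4 = -4 + (¼)*25725 = -4 + 25725/4 = 25709/4 ≈ 6427.3)
I = 25709/16 (I = (¼)*(25709/4) = 25709/16 ≈ 1606.8)
1/I = 1/(25709/16) = 16/25709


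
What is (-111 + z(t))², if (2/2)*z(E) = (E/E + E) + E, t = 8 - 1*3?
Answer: 10000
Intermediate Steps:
t = 5 (t = 8 - 3 = 5)
z(E) = 1 + 2*E (z(E) = (E/E + E) + E = (1 + E) + E = 1 + 2*E)
(-111 + z(t))² = (-111 + (1 + 2*5))² = (-111 + (1 + 10))² = (-111 + 11)² = (-100)² = 10000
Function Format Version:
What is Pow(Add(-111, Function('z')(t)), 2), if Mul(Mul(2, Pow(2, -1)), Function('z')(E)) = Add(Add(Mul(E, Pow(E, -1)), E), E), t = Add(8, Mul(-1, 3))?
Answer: 10000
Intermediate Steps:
t = 5 (t = Add(8, -3) = 5)
Function('z')(E) = Add(1, Mul(2, E)) (Function('z')(E) = Add(Add(Mul(E, Pow(E, -1)), E), E) = Add(Add(1, E), E) = Add(1, Mul(2, E)))
Pow(Add(-111, Function('z')(t)), 2) = Pow(Add(-111, Add(1, Mul(2, 5))), 2) = Pow(Add(-111, Add(1, 10)), 2) = Pow(Add(-111, 11), 2) = Pow(-100, 2) = 10000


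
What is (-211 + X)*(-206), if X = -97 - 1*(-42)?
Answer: 54796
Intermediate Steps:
X = -55 (X = -97 + 42 = -55)
(-211 + X)*(-206) = (-211 - 55)*(-206) = -266*(-206) = 54796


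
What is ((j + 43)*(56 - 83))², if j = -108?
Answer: 3080025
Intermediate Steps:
((j + 43)*(56 - 83))² = ((-108 + 43)*(56 - 83))² = (-65*(-27))² = 1755² = 3080025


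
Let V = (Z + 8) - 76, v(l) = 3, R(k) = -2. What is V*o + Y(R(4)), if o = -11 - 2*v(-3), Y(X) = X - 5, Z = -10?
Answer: 1319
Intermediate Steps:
V = -78 (V = (-10 + 8) - 76 = -2 - 76 = -78)
Y(X) = -5 + X
o = -17 (o = -11 - 2*3 = -11 - 6 = -17)
V*o + Y(R(4)) = -78*(-17) + (-5 - 2) = 1326 - 7 = 1319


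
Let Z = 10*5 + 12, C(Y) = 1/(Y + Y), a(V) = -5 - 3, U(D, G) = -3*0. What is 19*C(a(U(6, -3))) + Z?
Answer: 973/16 ≈ 60.813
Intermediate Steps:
U(D, G) = 0
a(V) = -8
C(Y) = 1/(2*Y)
Z = 62 (Z = 50 + 12 = 62)
19*C(a(U(6, -3))) + Z = 19*((1/2)/(-8)) + 62 = 19*((1/2)*(-1/8)) + 62 = 19*(-1/16) + 62 = -19/16 + 62 = 973/16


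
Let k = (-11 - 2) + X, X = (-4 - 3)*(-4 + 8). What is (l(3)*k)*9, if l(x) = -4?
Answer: 1476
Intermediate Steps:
X = -28 (X = -7*4 = -28)
k = -41 (k = (-11 - 2) - 28 = -13 - 28 = -41)
(l(3)*k)*9 = -4*(-41)*9 = 164*9 = 1476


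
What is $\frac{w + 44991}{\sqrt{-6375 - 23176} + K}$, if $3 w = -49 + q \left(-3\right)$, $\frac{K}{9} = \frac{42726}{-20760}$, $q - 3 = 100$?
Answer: $- \frac{9950199647700}{357880151521} - \frac{1611556934000 i \sqrt{29551}}{1073640454563} \approx -27.803 - 258.03 i$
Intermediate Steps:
$q = 103$ ($q = 3 + 100 = 103$)
$K = - \frac{64089}{3460}$ ($K = 9 \frac{42726}{-20760} = 9 \cdot 42726 \left(- \frac{1}{20760}\right) = 9 \left(- \frac{7121}{3460}\right) = - \frac{64089}{3460} \approx -18.523$)
$w = - \frac{358}{3}$ ($w = \frac{-49 + 103 \left(-3\right)}{3} = \frac{-49 - 309}{3} = \frac{1}{3} \left(-358\right) = - \frac{358}{3} \approx -119.33$)
$\frac{w + 44991}{\sqrt{-6375 - 23176} + K} = \frac{- \frac{358}{3} + 44991}{\sqrt{-6375 - 23176} - \frac{64089}{3460}} = \frac{134615}{3 \left(\sqrt{-29551} - \frac{64089}{3460}\right)} = \frac{134615}{3 \left(i \sqrt{29551} - \frac{64089}{3460}\right)} = \frac{134615}{3 \left(- \frac{64089}{3460} + i \sqrt{29551}\right)}$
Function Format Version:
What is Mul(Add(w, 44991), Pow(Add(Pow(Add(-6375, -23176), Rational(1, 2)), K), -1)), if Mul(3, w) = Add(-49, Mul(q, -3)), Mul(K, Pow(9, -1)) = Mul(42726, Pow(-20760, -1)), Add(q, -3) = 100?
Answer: Add(Rational(-9950199647700, 357880151521), Mul(Rational(-1611556934000, 1073640454563), I, Pow(29551, Rational(1, 2)))) ≈ Add(-27.803, Mul(-258.03, I))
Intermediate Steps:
q = 103 (q = Add(3, 100) = 103)
K = Rational(-64089, 3460) (K = Mul(9, Mul(42726, Pow(-20760, -1))) = Mul(9, Mul(42726, Rational(-1, 20760))) = Mul(9, Rational(-7121, 3460)) = Rational(-64089, 3460) ≈ -18.523)
w = Rational(-358, 3) (w = Mul(Rational(1, 3), Add(-49, Mul(103, -3))) = Mul(Rational(1, 3), Add(-49, -309)) = Mul(Rational(1, 3), -358) = Rational(-358, 3) ≈ -119.33)
Mul(Add(w, 44991), Pow(Add(Pow(Add(-6375, -23176), Rational(1, 2)), K), -1)) = Mul(Add(Rational(-358, 3), 44991), Pow(Add(Pow(Add(-6375, -23176), Rational(1, 2)), Rational(-64089, 3460)), -1)) = Mul(Rational(134615, 3), Pow(Add(Pow(-29551, Rational(1, 2)), Rational(-64089, 3460)), -1)) = Mul(Rational(134615, 3), Pow(Add(Mul(I, Pow(29551, Rational(1, 2))), Rational(-64089, 3460)), -1)) = Mul(Rational(134615, 3), Pow(Add(Rational(-64089, 3460), Mul(I, Pow(29551, Rational(1, 2)))), -1))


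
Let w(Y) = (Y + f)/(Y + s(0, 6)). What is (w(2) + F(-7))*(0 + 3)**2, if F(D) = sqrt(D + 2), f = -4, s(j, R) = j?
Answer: -9 + 9*I*sqrt(5) ≈ -9.0 + 20.125*I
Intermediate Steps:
F(D) = sqrt(2 + D)
w(Y) = (-4 + Y)/Y (w(Y) = (Y - 4)/(Y + 0) = (-4 + Y)/Y)
(w(2) + F(-7))*(0 + 3)**2 = ((-4 + 2)/2 + sqrt(2 - 7))*(0 + 3)**2 = ((1/2)*(-2) + sqrt(-5))*3**2 = (-1 + I*sqrt(5))*9 = -9 + 9*I*sqrt(5)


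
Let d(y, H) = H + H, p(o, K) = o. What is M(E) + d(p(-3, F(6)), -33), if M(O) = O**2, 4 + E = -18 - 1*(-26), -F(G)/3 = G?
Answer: -50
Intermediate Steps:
F(G) = -3*G
E = 4 (E = -4 + (-18 - 1*(-26)) = -4 + (-18 + 26) = -4 + 8 = 4)
d(y, H) = 2*H
M(E) + d(p(-3, F(6)), -33) = 4**2 + 2*(-33) = 16 - 66 = -50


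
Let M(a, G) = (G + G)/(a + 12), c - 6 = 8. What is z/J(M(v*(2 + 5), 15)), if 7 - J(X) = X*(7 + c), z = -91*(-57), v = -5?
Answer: 17043/113 ≈ 150.82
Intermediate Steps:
c = 14 (c = 6 + 8 = 14)
M(a, G) = 2*G/(12 + a) (M(a, G) = (2*G)/(12 + a) = 2*G/(12 + a))
z = 5187
J(X) = 7 - 21*X (J(X) = 7 - X*(7 + 14) = 7 - X*21 = 7 - 21*X)
z/J(M(v*(2 + 5), 15)) = 5187/(7 - 42*15/(12 - 5*(2 + 5))) = 5187/(7 - 42*15/(12 - 5*7)) = 5187/(7 - 42*15/(12 - 35)) = 5187/(7 - 42*15/(-23)) = 5187/(7 - 42*15*(-1)/23) = 5187/(7 - 21*(-30/23)) = 5187/(7 + 630/23) = 5187/(791/23) = 5187*(23/791) = 17043/113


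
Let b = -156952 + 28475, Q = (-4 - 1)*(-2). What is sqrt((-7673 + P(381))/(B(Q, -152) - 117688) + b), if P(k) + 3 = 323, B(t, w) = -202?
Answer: I*sqrt(1785579172806530)/117890 ≈ 358.44*I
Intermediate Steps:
Q = 10 (Q = -5*(-2) = 10)
P(k) = 320 (P(k) = -3 + 323 = 320)
b = -128477
sqrt((-7673 + P(381))/(B(Q, -152) - 117688) + b) = sqrt((-7673 + 320)/(-202 - 117688) - 128477) = sqrt(-7353/(-117890) - 128477) = sqrt(-7353*(-1/117890) - 128477) = sqrt(7353/117890 - 128477) = sqrt(-15146146177/117890) = I*sqrt(1785579172806530)/117890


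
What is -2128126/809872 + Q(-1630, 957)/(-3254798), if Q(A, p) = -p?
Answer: -247351614323/94141777352 ≈ -2.6274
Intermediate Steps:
-2128126/809872 + Q(-1630, 957)/(-3254798) = -2128126/809872 - 1*957/(-3254798) = -2128126*1/809872 - 957*(-1/3254798) = -152009/57848 + 957/3254798 = -247351614323/94141777352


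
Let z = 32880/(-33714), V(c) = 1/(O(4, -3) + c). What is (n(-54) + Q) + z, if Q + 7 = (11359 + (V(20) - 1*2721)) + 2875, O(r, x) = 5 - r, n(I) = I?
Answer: 450405029/39333 ≈ 11451.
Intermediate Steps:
V(c) = 1/(1 + c) (V(c) = 1/((5 - 1*4) + c) = 1/((5 - 4) + c) = 1/(1 + c))
z = -5480/5619 (z = 32880*(-1/33714) = -5480/5619 ≈ -0.97526)
Q = 241627/21 (Q = -7 + ((11359 + (1/(1 + 20) - 1*2721)) + 2875) = -7 + ((11359 + (1/21 - 2721)) + 2875) = -7 + ((11359 - 57140/21) + 2875) = -7 + (181399/21 + 2875) = -7 + 241774/21 = 241627/21 ≈ 11506.)
(n(-54) + Q) + z = (-54 + 241627/21) - 5480/5619 = 240493/21 - 5480/5619 = 450405029/39333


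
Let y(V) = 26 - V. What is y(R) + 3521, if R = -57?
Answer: 3604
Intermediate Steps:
y(R) + 3521 = (26 - 1*(-57)) + 3521 = (26 + 57) + 3521 = 83 + 3521 = 3604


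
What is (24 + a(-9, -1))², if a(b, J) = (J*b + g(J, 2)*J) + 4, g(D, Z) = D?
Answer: 1444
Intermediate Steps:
a(b, J) = 4 + J² + J*b (a(b, J) = (J*b + J*J) + 4 = (J*b + J²) + 4 = (J² + J*b) + 4 = 4 + J² + J*b)
(24 + a(-9, -1))² = (24 + (4 + (-1)² - 1*(-9)))² = (24 + (4 + 1 + 9))² = (24 + 14)² = 38² = 1444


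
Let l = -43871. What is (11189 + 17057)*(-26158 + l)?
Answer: -1978039134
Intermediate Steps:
(11189 + 17057)*(-26158 + l) = (11189 + 17057)*(-26158 - 43871) = 28246*(-70029) = -1978039134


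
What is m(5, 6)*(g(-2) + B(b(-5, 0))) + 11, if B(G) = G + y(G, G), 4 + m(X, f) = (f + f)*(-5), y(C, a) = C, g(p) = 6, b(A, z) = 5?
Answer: -1013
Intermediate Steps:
m(X, f) = -4 - 10*f (m(X, f) = -4 + (f + f)*(-5) = -4 + (2*f)*(-5) = -4 - 10*f)
B(G) = 2*G (B(G) = G + G = 2*G)
m(5, 6)*(g(-2) + B(b(-5, 0))) + 11 = (-4 - 10*6)*(6 + 2*5) + 11 = (-4 - 60)*(6 + 10) + 11 = -64*16 + 11 = -1024 + 11 = -1013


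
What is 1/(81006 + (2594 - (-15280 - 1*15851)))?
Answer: 1/114731 ≈ 8.7160e-6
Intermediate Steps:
1/(81006 + (2594 - (-15280 - 1*15851))) = 1/(81006 + (2594 - (-15280 - 15851))) = 1/(81006 + (2594 - 1*(-31131))) = 1/(81006 + (2594 + 31131)) = 1/(81006 + 33725) = 1/114731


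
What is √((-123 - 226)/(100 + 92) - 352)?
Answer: I*√203799/24 ≈ 18.81*I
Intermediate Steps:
√((-123 - 226)/(100 + 92) - 352) = √(-349/192 - 352) = √(-67933/192) = I*√203799/24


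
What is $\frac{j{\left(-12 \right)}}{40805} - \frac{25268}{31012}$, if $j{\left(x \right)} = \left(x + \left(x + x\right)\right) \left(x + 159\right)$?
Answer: $- \frac{298794061}{316361165} \approx -0.94447$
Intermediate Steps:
$j{\left(x \right)} = 3 x \left(159 + x\right)$ ($j{\left(x \right)} = \left(x + 2 x\right) \left(159 + x\right) = 3 x \left(159 + x\right)$)
$\frac{j{\left(-12 \right)}}{40805} - \frac{25268}{31012} = \frac{3 \left(-12\right) \left(159 - 12\right)}{40805} - \frac{25268}{31012} = 3 \left(-12\right) 147 \cdot \frac{1}{40805} - \frac{6317}{7753} = \left(-5292\right) \frac{1}{40805} - \frac{6317}{7753} = - \frac{5292}{40805} - \frac{6317}{7753} = - \frac{298794061}{316361165}$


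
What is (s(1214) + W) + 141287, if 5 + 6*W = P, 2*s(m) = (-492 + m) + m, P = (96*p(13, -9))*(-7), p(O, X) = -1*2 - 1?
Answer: 855541/6 ≈ 1.4259e+5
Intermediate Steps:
p(O, X) = -3 (p(O, X) = -2 - 1 = -3)
P = 2016 (P = (96*(-3))*(-7) = -288*(-7) = 2016)
s(m) = -246 + m (s(m) = ((-492 + m) + m)/2 = (-492 + 2*m)/2 = -246 + m)
W = 2011/6 (W = -5/6 + (1/6)*2016 = -5/6 + 336 = 2011/6 ≈ 335.17)
(s(1214) + W) + 141287 = ((-246 + 1214) + 2011/6) + 141287 = (968 + 2011/6) + 141287 = 7819/6 + 141287 = 855541/6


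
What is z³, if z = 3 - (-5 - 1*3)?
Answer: 1331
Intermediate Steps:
z = 11 (z = 3 - (-5 - 3) = 3 - 1*(-8) = 3 + 8 = 11)
z³ = 11³ = 1331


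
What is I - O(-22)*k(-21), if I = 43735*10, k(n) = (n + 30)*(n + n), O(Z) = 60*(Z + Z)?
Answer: -560570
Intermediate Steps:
O(Z) = 120*Z (O(Z) = 60*(2*Z) = 120*Z)
k(n) = 2*n*(30 + n) (k(n) = (30 + n)*(2*n) = 2*n*(30 + n))
I = 437350
I - O(-22)*k(-21) = 437350 - 120*(-22)*2*(-21)*(30 - 21) = 437350 - (-2640)*2*(-21)*9 = 437350 - (-2640)*(-378) = 437350 - 1*997920 = 437350 - 997920 = -560570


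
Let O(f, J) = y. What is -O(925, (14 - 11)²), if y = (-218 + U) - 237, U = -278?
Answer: 733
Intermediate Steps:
y = -733 (y = (-218 - 278) - 237 = -496 - 237 = -733)
O(f, J) = -733
-O(925, (14 - 11)²) = -1*(-733) = 733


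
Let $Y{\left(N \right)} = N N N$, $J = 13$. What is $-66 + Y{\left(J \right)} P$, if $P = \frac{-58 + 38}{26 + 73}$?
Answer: $- \frac{50474}{99} \approx -509.84$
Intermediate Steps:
$P = - \frac{20}{99} \approx -0.20202$
$Y{\left(N \right)} = N^{3}$ ($Y{\left(N \right)} = N^{2} N = N^{3}$)
$-66 + Y{\left(J \right)} P = -66 + 13^{3} \left(- \frac{20}{99}\right) = -66 + 2197 \left(- \frac{20}{99}\right) = -66 - \frac{43940}{99} = - \frac{50474}{99}$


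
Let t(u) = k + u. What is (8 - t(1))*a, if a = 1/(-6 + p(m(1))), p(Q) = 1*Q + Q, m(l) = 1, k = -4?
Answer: -11/4 ≈ -2.7500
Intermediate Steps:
p(Q) = 2*Q (p(Q) = Q + Q = 2*Q)
t(u) = -4 + u
a = -¼ (a = 1/(-6 + 2*1) = 1/(-6 + 2) = 1/(-4) = -¼ ≈ -0.25000)
(8 - t(1))*a = (8 - (-4 + 1))*(-¼) = (8 - 1*(-3))*(-¼) = (8 + 3)*(-¼) = 11*(-¼) = -11/4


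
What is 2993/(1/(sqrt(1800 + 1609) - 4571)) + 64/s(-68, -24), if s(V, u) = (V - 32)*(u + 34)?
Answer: -1710125383/125 + 2993*sqrt(3409) ≈ -1.3506e+7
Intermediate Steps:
s(V, u) = (-32 + V)*(34 + u)
2993/(1/(sqrt(1800 + 1609) - 4571)) + 64/s(-68, -24) = 2993/(1/(sqrt(1800 + 1609) - 4571)) + 64/(-1088 - 32*(-24) + 34*(-68) - 68*(-24)) = 2993/(1/(sqrt(3409) - 4571)) + 64/(-1088 + 768 - 2312 + 1632) = 2993/(1/(-4571 + sqrt(3409))) + 64/(-1000) = 2993*(-4571 + sqrt(3409)) + 64*(-1/1000) = (-13681003 + 2993*sqrt(3409)) - 8/125 = -1710125383/125 + 2993*sqrt(3409)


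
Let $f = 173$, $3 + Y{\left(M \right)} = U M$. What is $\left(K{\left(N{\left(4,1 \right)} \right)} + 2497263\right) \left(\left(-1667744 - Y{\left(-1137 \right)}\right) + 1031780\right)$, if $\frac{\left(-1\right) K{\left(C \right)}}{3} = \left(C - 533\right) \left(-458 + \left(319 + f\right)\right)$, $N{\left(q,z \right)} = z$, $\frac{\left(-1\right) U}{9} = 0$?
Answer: $-1622671662447$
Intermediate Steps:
$U = 0$ ($U = \left(-9\right) 0 = 0$)
$Y{\left(M \right)} = -3$ ($Y{\left(M \right)} = -3 + 0 M = -3 + 0 = -3$)
$K{\left(C \right)} = 54366 - 102 C$ ($K{\left(C \right)} = - 3 \left(C - 533\right) \left(-458 + \left(319 + 173\right)\right) = - 3 \left(-533 + C\right) \left(-458 + 492\right) = - 3 \left(-533 + C\right) 34 = - 3 \left(-18122 + 34 C\right) = 54366 - 102 C$)
$\left(K{\left(N{\left(4,1 \right)} \right)} + 2497263\right) \left(\left(-1667744 - Y{\left(-1137 \right)}\right) + 1031780\right) = \left(\left(54366 - 102\right) + 2497263\right) \left(\left(-1667744 - -3\right) + 1031780\right) = \left(\left(54366 - 102\right) + 2497263\right) \left(\left(-1667744 + 3\right) + 1031780\right) = \left(54264 + 2497263\right) \left(-1667741 + 1031780\right) = 2551527 \left(-635961\right) = -1622671662447$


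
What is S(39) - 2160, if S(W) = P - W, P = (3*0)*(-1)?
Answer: -2199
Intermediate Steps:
P = 0 (P = 0*(-1) = 0)
S(W) = -W (S(W) = 0 - W = -W)
S(39) - 2160 = -1*39 - 2160 = -39 - 2160 = -2199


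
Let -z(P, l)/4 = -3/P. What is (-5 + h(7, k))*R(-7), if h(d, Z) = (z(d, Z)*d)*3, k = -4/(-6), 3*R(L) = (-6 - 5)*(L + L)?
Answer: 4774/3 ≈ 1591.3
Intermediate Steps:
z(P, l) = 12/P (z(P, l) = -(-12)/P = 12/P)
R(L) = -22*L/3 (R(L) = ((-6 - 5)*(L + L))/3 = (-22*L)/3 = -22*L/3)
k = ⅔ (k = -4*(-⅙) = ⅔ ≈ 0.66667)
h(d, Z) = 36 (h(d, Z) = ((12/d)*d)*3 = 12*3 = 36)
(-5 + h(7, k))*R(-7) = (-5 + 36)*(-22/3*(-7)) = 31*(154/3) = 4774/3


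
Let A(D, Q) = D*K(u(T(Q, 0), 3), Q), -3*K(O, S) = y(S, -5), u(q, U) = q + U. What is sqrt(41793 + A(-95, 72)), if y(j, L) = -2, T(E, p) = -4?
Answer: sqrt(375567)/3 ≈ 204.28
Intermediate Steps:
u(q, U) = U + q
K(O, S) = 2/3 (K(O, S) = -1/3*(-2) = 2/3)
A(D, Q) = 2*D/3 (A(D, Q) = D*(2/3) = 2*D/3)
sqrt(41793 + A(-95, 72)) = sqrt(41793 + (2/3)*(-95)) = sqrt(41793 - 190/3) = sqrt(125189/3) = sqrt(375567)/3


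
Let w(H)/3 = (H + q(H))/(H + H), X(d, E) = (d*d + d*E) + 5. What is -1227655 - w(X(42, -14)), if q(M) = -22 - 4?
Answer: -2899724575/2362 ≈ -1.2277e+6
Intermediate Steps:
q(M) = -26
X(d, E) = 5 + d² + E*d (X(d, E) = (d² + E*d) + 5 = 5 + d² + E*d)
w(H) = 3*(-26 + H)/(2*H) (w(H) = 3*((H - 26)/(H + H)) = 3*((-26 + H)/((2*H))) = 3*((-26 + H)*(1/(2*H))) = 3*((-26 + H)/(2*H)) = 3*(-26 + H)/(2*H))
-1227655 - w(X(42, -14)) = -1227655 - (3/2 - 39/(5 + 42² - 14*42)) = -1227655 - (3/2 - 39/(5 + 1764 - 588)) = -1227655 - (3/2 - 39/1181) = -1227655 - 1*3465/2362 = -1227655 - 3465/2362 = -2899724575/2362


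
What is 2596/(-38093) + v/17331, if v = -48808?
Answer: -173112220/60017253 ≈ -2.8844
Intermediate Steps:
2596/(-38093) + v/17331 = 2596/(-38093) - 48808/17331 = 2596*(-1/38093) - 48808*1/17331 = -236/3463 - 48808/17331 = -173112220/60017253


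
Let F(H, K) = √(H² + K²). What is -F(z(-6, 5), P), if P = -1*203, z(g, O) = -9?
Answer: -√41290 ≈ -203.20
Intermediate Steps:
P = -203
-F(z(-6, 5), P) = -√((-9)² + (-203)²) = -√(81 + 41209) = -√41290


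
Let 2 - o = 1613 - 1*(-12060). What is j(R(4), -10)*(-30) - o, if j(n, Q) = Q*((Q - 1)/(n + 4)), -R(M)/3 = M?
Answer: 28167/2 ≈ 14084.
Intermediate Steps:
R(M) = -3*M
j(n, Q) = Q*(-1 + Q)/(4 + n) (j(n, Q) = Q*((-1 + Q)/(4 + n)) = Q*(-1 + Q)/(4 + n))
o = -13671 (o = 2 - (1613 - 1*(-12060)) = 2 - (1613 + 12060) = 2 - 1*13673 = 2 - 13673 = -13671)
j(R(4), -10)*(-30) - o = -10*(-1 - 10)/(4 - 3*4)*(-30) - 1*(-13671) = -10*(-11)/(4 - 12)*(-30) + 13671 = -10*(-11)/(-8)*(-30) + 13671 = -10*(-⅛)*(-11)*(-30) + 13671 = -55/4*(-30) + 13671 = 825/2 + 13671 = 28167/2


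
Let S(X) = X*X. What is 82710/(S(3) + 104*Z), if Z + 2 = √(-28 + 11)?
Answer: -5486430/74491 - 2867280*I*√17/74491 ≈ -73.652 - 158.71*I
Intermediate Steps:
S(X) = X²
Z = -2 + I*√17 (Z = -2 + √(-28 + 11) = -2 + √(-17) = -2 + I*√17 ≈ -2.0 + 4.1231*I)
82710/(S(3) + 104*Z) = 82710/(3² + 104*(-2 + I*√17)) = 82710/(9 + (-208 + 104*I*√17)) = 82710/(-199 + 104*I*√17)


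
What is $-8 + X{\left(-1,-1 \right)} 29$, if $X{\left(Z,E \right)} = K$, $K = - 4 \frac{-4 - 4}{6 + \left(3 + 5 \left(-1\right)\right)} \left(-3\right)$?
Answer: $-704$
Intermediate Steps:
$K = -24$ ($K = - 4 \left(- \frac{8}{6 + \left(3 - 5\right)}\right) \left(-3\right) = - 4 \left(- \frac{8}{6 - 2}\right) \left(-3\right) = - 4 \left(- \frac{8}{4}\right) \left(-3\right) = - 4 \left(\left(-8\right) \frac{1}{4}\right) \left(-3\right) = \left(-4\right) \left(-2\right) \left(-3\right) = 8 \left(-3\right) = -24$)
$X{\left(Z,E \right)} = -24$
$-8 + X{\left(-1,-1 \right)} 29 = -8 - 696 = -704$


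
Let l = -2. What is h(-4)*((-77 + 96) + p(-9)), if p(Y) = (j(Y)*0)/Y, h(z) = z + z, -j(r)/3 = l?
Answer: -152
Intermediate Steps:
j(r) = 6 (j(r) = -3*(-2) = 6)
h(z) = 2*z
p(Y) = 0 (p(Y) = (6*0)/Y = 0/Y = 0)
h(-4)*((-77 + 96) + p(-9)) = (2*(-4))*((-77 + 96) + 0) = -8*(19 + 0) = -8*19 = -152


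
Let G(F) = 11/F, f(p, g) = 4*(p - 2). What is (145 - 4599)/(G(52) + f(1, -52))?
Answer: 231608/197 ≈ 1175.7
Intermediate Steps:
f(p, g) = -8 + 4*p (f(p, g) = 4*(-2 + p) = -8 + 4*p)
(145 - 4599)/(G(52) + f(1, -52)) = (145 - 4599)/(11/52 + (-8 + 4*1)) = -4454/(11*(1/52) + (-8 + 4)) = -4454/(11/52 - 4) = -4454/(-197/52) = -4454*(-52/197) = 231608/197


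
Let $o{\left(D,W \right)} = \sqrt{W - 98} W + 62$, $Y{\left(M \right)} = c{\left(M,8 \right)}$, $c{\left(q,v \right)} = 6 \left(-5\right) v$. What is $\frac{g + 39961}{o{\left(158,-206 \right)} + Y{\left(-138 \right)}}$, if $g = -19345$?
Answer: $- \frac{917412}{3233057} + \frac{4246896 i \sqrt{19}}{3233057} \approx -0.28376 + 5.7258 i$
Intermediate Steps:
$c{\left(q,v \right)} = - 30 v$
$Y{\left(M \right)} = -240$ ($Y{\left(M \right)} = \left(-30\right) 8 = -240$)
$o{\left(D,W \right)} = 62 + W \sqrt{-98 + W}$ ($o{\left(D,W \right)} = \sqrt{-98 + W} W + 62 = W \sqrt{-98 + W} + 62 = 62 + W \sqrt{-98 + W}$)
$\frac{g + 39961}{o{\left(158,-206 \right)} + Y{\left(-138 \right)}} = \frac{-19345 + 39961}{\left(62 - 206 \sqrt{-98 - 206}\right) - 240} = \frac{20616}{\left(62 - 206 \sqrt{-304}\right) - 240} = \frac{20616}{\left(62 - 206 \cdot 4 i \sqrt{19}\right) - 240} = \frac{20616}{\left(62 - 824 i \sqrt{19}\right) - 240} = \frac{20616}{-178 - 824 i \sqrt{19}}$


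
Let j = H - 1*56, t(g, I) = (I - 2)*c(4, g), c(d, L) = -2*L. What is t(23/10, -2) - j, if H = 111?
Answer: -183/5 ≈ -36.600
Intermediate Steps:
t(g, I) = -2*g*(-2 + I) (t(g, I) = (I - 2)*(-2*g) = (-2 + I)*(-2*g) = -2*g*(-2 + I))
j = 55 (j = 111 - 1*56 = 111 - 56 = 55)
t(23/10, -2) - j = 2*(23/10)*(2 - 1*(-2)) - 1*55 = 2*(23*(⅒))*(2 + 2) - 55 = 2*(23/10)*4 - 55 = 92/5 - 55 = -183/5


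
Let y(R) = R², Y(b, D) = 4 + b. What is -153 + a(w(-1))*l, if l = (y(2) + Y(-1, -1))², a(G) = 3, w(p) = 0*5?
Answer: -6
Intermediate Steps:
w(p) = 0
l = 49 (l = (2² + (4 - 1))² = (4 + 3)² = 7² = 49)
-153 + a(w(-1))*l = -153 + 3*49 = -153 + 147 = -6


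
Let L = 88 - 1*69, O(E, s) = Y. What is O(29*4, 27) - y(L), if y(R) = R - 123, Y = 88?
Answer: 192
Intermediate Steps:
O(E, s) = 88
L = 19 (L = 88 - 69 = 19)
y(R) = -123 + R
O(29*4, 27) - y(L) = 88 - (-123 + 19) = 88 - 1*(-104) = 88 + 104 = 192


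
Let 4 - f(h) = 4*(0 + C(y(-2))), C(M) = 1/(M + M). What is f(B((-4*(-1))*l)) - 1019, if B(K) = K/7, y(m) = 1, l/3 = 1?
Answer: -1017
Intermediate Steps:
l = 3 (l = 3*1 = 3)
C(M) = 1/(2*M)
B(K) = K/7 (B(K) = K*(1/7) = K/7)
f(h) = 2 (f(h) = 4 - 4*(0 + (1/2)/1) = 4 - 4*(0 + (1/2)*1) = 4 - 4*(0 + 1/2) = 4 - 4/2 = 4 - 1*2 = 4 - 2 = 2)
f(B((-4*(-1))*l)) - 1019 = 2 - 1019 = -1017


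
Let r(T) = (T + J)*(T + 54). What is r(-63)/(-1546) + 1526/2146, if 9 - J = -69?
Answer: 1324453/1658858 ≈ 0.79841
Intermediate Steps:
J = 78 (J = 9 - 1*(-69) = 9 + 69 = 78)
r(T) = (54 + T)*(78 + T) (r(T) = (T + 78)*(T + 54) = (78 + T)*(54 + T) = (54 + T)*(78 + T))
r(-63)/(-1546) + 1526/2146 = (4212 + (-63)² + 132*(-63))/(-1546) + 1526/2146 = (4212 + 3969 - 8316)*(-1/1546) + 1526*(1/2146) = -135*(-1/1546) + 763/1073 = 135/1546 + 763/1073 = 1324453/1658858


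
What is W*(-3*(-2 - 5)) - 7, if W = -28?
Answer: -595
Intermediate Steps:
W*(-3*(-2 - 5)) - 7 = -(-84)*(-2 - 5) - 7 = -(-84)*(-7) - 7 = -28*21 - 7 = -588 - 7 = -595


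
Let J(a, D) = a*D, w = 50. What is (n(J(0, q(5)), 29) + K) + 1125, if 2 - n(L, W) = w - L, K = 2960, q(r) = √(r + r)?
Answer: 4037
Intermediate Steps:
q(r) = √2*√r (q(r) = √(2*r) = √2*√r)
J(a, D) = D*a
n(L, W) = -48 + L (n(L, W) = 2 - (50 - L) = 2 + (-50 + L) = -48 + L)
(n(J(0, q(5)), 29) + K) + 1125 = ((-48 + (√2*√5)*0) + 2960) + 1125 = ((-48 + √10*0) + 2960) + 1125 = ((-48 + 0) + 2960) + 1125 = (-48 + 2960) + 1125 = 2912 + 1125 = 4037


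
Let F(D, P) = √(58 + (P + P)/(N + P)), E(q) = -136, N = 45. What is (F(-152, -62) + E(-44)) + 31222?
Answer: 31086 + √18870/17 ≈ 31094.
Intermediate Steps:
F(D, P) = √(58 + 2*P/(45 + P)) (F(D, P) = √(58 + (P + P)/(45 + P)) = √(58 + (2*P)/(45 + P)) = √(58 + 2*P/(45 + P)))
(F(-152, -62) + E(-44)) + 31222 = (√30*√((87 + 2*(-62))/(45 - 62)) - 136) + 31222 = (√30*√((87 - 124)/(-17)) - 136) + 31222 = (√30*√(-1/17*(-37)) - 136) + 31222 = (√30*√(37/17) - 136) + 31222 = (√30*(√629/17) - 136) + 31222 = (√18870/17 - 136) + 31222 = (-136 + √18870/17) + 31222 = 31086 + √18870/17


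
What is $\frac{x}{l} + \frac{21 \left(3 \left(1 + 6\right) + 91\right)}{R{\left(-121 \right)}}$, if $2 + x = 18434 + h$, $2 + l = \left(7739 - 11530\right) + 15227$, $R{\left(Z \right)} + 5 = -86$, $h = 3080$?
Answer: $- \frac{1781084}{74321} \approx -23.965$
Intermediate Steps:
$R{\left(Z \right)} = -91$ ($R{\left(Z \right)} = -5 - 86 = -91$)
$l = 11434$ ($l = -2 + \left(\left(7739 - 11530\right) + 15227\right) = -2 + \left(-3791 + 15227\right) = -2 + 11436 = 11434$)
$x = 21512$ ($x = -2 + \left(18434 + 3080\right) = -2 + 21514 = 21512$)
$\frac{x}{l} + \frac{21 \left(3 \left(1 + 6\right) + 91\right)}{R{\left(-121 \right)}} = \frac{21512}{11434} + \frac{21 \left(3 \left(1 + 6\right) + 91\right)}{-91} = 21512 \cdot \frac{1}{11434} + 21 \left(3 \cdot 7 + 91\right) \left(- \frac{1}{91}\right) = \frac{10756}{5717} + 21 \left(21 + 91\right) \left(- \frac{1}{91}\right) = \frac{10756}{5717} + 21 \cdot 112 \left(- \frac{1}{91}\right) = \frac{10756}{5717} + 2352 \left(- \frac{1}{91}\right) = \frac{10756}{5717} - \frac{336}{13} = - \frac{1781084}{74321}$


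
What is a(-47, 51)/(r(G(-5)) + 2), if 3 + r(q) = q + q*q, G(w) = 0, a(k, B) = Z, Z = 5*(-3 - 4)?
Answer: 35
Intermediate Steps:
Z = -35 (Z = 5*(-7) = -35)
a(k, B) = -35
r(q) = -3 + q + q**2 (r(q) = -3 + (q + q*q) = -3 + (q + q**2) = -3 + q + q**2)
a(-47, 51)/(r(G(-5)) + 2) = -35/((-3 + 0 + 0**2) + 2) = -35/((-3 + 0 + 0) + 2) = -35/(-3 + 2) = -35/(-1) = -1*(-35) = 35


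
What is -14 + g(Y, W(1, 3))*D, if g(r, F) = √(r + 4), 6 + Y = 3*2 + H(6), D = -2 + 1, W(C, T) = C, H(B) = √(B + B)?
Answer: -14 - √(4 + 2*√3) ≈ -16.732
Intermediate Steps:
H(B) = √2*√B (H(B) = √(2*B) = √2*√B)
D = -1
Y = 2*√3 (Y = -6 + (3*2 + √2*√6) = -6 + (6 + 2*√3) = 2*√3 ≈ 3.4641)
g(r, F) = √(4 + r)
-14 + g(Y, W(1, 3))*D = -14 + √(4 + 2*√3)*(-1) = -14 - √(4 + 2*√3)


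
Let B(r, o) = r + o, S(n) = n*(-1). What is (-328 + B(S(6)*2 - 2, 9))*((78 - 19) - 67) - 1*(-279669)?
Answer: 282333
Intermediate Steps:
S(n) = -n
B(r, o) = o + r
(-328 + B(S(6)*2 - 2, 9))*((78 - 19) - 67) - 1*(-279669) = (-328 + (9 + (-1*6*2 - 2)))*((78 - 19) - 67) - 1*(-279669) = (-328 + (9 + (-6*2 - 2)))*(59 - 67) + 279669 = (-328 + (9 + (-12 - 2)))*(-8) + 279669 = (-328 + (9 - 14))*(-8) + 279669 = (-328 - 5)*(-8) + 279669 = -333*(-8) + 279669 = 2664 + 279669 = 282333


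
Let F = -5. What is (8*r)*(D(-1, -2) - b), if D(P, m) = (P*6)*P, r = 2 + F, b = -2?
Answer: -192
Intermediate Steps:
r = -3 (r = 2 - 5 = -3)
D(P, m) = 6*P² (D(P, m) = (6*P)*P = 6*P²)
(8*r)*(D(-1, -2) - b) = (8*(-3))*(6*(-1)² - 1*(-2)) = -24*(6*1 + 2) = -24*(6 + 2) = -24*8 = -192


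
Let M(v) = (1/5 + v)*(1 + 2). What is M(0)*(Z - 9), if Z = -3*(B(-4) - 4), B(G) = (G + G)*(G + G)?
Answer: -567/5 ≈ -113.40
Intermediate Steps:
B(G) = 4*G² (B(G) = (2*G)*(2*G) = 4*G²)
Z = -180 (Z = -3*(4*(-4)² - 4) = -3*(4*16 - 4) = -3*(64 - 4) = -3*60 = -180)
M(v) = ⅗ + 3*v (M(v) = (⅕ + v)*3 = ⅗ + 3*v)
M(0)*(Z - 9) = (⅗ + 3*0)*(-180 - 9) = (⅗ + 0)*(-189) = (⅗)*(-189) = -567/5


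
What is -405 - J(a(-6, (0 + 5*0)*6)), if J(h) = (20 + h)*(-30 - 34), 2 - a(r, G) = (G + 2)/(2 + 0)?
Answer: 939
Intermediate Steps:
a(r, G) = 1 - G/2 (a(r, G) = 2 - (G + 2)/(2 + 0) = 2 - (2 + G)/2 = 2 - (1 + G/2) = 2 + (-1 - G/2) = 1 - G/2)
J(h) = -1280 - 64*h (J(h) = (20 + h)*(-64) = -1280 - 64*h)
-405 - J(a(-6, (0 + 5*0)*6)) = -405 - (-1280 - 64*(1 - (0 + 5*0)*6/2)) = -405 - (-1280 - 64*(1 - (0 + 0)*6/2)) = -405 - (-1280 - 64*(1 - 0*6)) = -405 - (-1280 - 64*(1 - ½*0)) = -405 - (-1280 - 64*(1 + 0)) = -405 - (-1280 - 64*1) = -405 - (-1280 - 64) = -405 - 1*(-1344) = -405 + 1344 = 939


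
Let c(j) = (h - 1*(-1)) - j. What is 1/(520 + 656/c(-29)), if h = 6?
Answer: 9/4844 ≈ 0.0018580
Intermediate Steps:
c(j) = 7 - j (c(j) = (6 - 1*(-1)) - j = (6 + 1) - j = 7 - j)
1/(520 + 656/c(-29)) = 1/(520 + 656/(7 - 1*(-29))) = 1/(520 + 656/(7 + 29)) = 1/(520 + 656/36) = 1/(520 + 656*(1/36)) = 1/(520 + 164/9) = 1/(4844/9) = 9/4844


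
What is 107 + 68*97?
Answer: 6703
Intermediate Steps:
107 + 68*97 = 107 + 6596 = 6703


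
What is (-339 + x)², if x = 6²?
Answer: 91809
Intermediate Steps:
x = 36
(-339 + x)² = (-339 + 36)² = (-303)² = 91809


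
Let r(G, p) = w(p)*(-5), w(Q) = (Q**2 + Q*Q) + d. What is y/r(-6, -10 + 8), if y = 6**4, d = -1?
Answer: -1296/35 ≈ -37.029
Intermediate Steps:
y = 1296
w(Q) = -1 + 2*Q**2 (w(Q) = (Q**2 + Q*Q) - 1 = (Q**2 + Q**2) - 1 = 2*Q**2 - 1 = -1 + 2*Q**2)
r(G, p) = 5 - 10*p**2 (r(G, p) = (-1 + 2*p**2)*(-5) = 5 - 10*p**2)
y/r(-6, -10 + 8) = 1296/(5 - 10*(-10 + 8)**2) = 1296/(5 - 10*(-2)**2) = 1296/(5 - 10*4) = 1296/(5 - 40) = 1296/(-35) = 1296*(-1/35) = -1296/35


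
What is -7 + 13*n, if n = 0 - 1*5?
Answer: -72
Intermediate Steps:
n = -5 (n = 0 - 5 = -5)
-7 + 13*n = -7 + 13*(-5) = -7 - 65 = -72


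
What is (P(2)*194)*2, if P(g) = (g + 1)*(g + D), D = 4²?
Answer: 20952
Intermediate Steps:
D = 16
P(g) = (1 + g)*(16 + g) (P(g) = (g + 1)*(g + 16) = (1 + g)*(16 + g))
(P(2)*194)*2 = ((16 + 2² + 17*2)*194)*2 = ((16 + 4 + 34)*194)*2 = (54*194)*2 = 10476*2 = 20952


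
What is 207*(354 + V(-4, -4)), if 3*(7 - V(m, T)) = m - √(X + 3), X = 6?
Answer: 75210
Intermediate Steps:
V(m, T) = 8 - m/3 (V(m, T) = 7 - (m - √(6 + 3))/3 = 7 - (m - √9)/3 = 7 - (m - 1*3)/3 = 7 - (m - 3)/3 = 7 - (-3 + m)/3 = 7 + (1 - m/3) = 8 - m/3)
207*(354 + V(-4, -4)) = 207*(354 + (8 - ⅓*(-4))) = 207*(354 + (8 + 4/3)) = 207*(354 + 28/3) = 207*(1090/3) = 75210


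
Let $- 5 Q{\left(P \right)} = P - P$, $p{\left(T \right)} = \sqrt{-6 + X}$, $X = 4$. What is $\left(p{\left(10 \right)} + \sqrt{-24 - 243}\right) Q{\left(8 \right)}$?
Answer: $0$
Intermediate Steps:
$p{\left(T \right)} = i \sqrt{2}$ ($p{\left(T \right)} = \sqrt{-6 + 4} = \sqrt{-2} = i \sqrt{2}$)
$Q{\left(P \right)} = 0$ ($Q{\left(P \right)} = - \frac{P - P}{5} = \left(- \frac{1}{5}\right) 0 = 0$)
$\left(p{\left(10 \right)} + \sqrt{-24 - 243}\right) Q{\left(8 \right)} = \left(i \sqrt{2} + \sqrt{-24 - 243}\right) 0 = \left(i \sqrt{2} + \sqrt{-267}\right) 0 = \left(i \sqrt{2} + i \sqrt{267}\right) 0 = 0$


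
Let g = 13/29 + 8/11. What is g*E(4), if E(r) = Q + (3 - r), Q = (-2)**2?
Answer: 1125/319 ≈ 3.5266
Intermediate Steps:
Q = 4
E(r) = 7 - r (E(r) = 4 + (3 - r) = 7 - r)
g = 375/319 (g = 13*(1/29) + 8*(1/11) = 13/29 + 8/11 = 375/319 ≈ 1.1755)
g*E(4) = 375*(7 - 1*4)/319 = 375*(7 - 4)/319 = (375/319)*3 = 1125/319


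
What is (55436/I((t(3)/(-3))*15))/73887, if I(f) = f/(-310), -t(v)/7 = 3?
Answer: -3437032/1551627 ≈ -2.2151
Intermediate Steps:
t(v) = -21 (t(v) = -7*3 = -21)
I(f) = -f/310
(55436/I((t(3)/(-3))*15))/73887 = (55436/((-(-21/(-3))*15/310)))/73887 = (55436/((-(-21*(-⅓))*15/310)))*(1/73887) = (55436/((-7*15/310)))*(1/73887) = (55436/((-1/310*105)))*(1/73887) = (55436/(-21/62))*(1/73887) = (55436*(-62/21))*(1/73887) = -3437032/21*1/73887 = -3437032/1551627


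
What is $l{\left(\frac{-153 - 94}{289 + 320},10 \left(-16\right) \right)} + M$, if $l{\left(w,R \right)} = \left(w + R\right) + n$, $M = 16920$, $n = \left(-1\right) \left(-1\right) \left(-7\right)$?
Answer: $\frac{10202330}{609} \approx 16753.0$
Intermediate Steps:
$n = -7$ ($n = 1 \left(-7\right) = -7$)
$l{\left(w,R \right)} = -7 + R + w$ ($l{\left(w,R \right)} = \left(w + R\right) - 7 = \left(R + w\right) - 7 = -7 + R + w$)
$l{\left(\frac{-153 - 94}{289 + 320},10 \left(-16\right) \right)} + M = \left(-7 + 10 \left(-16\right) + \frac{-153 - 94}{289 + 320}\right) + 16920 = \left(-7 - 160 - \frac{247}{609}\right) + 16920 = - \frac{101950}{609} + 16920 = \frac{10202330}{609}$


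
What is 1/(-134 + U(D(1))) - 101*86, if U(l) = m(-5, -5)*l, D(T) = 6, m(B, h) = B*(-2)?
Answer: -642765/74 ≈ -8686.0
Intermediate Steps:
m(B, h) = -2*B
U(l) = 10*l (U(l) = (-2*(-5))*l = 10*l)
1/(-134 + U(D(1))) - 101*86 = 1/(-134 + 10*6) - 101*86 = 1/(-134 + 60) - 8686 = 1/(-74) - 8686 = -1/74 - 8686 = -642765/74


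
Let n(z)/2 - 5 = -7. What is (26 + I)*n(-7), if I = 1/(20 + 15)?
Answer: -3644/35 ≈ -104.11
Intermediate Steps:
n(z) = -4 (n(z) = 10 + 2*(-7) = 10 - 14 = -4)
I = 1/35 ≈ 0.028571
(26 + I)*n(-7) = (26 + 1/35)*(-4) = (911/35)*(-4) = -3644/35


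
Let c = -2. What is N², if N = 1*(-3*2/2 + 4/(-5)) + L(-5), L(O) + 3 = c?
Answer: 1936/25 ≈ 77.440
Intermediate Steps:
L(O) = -5 (L(O) = -3 - 2 = -5)
N = -44/5 (N = 1*(-3*2/2 + 4/(-5)) - 5 = 1*(-6*½ + 4*(-⅕)) - 5 = 1*(-3 - ⅘) - 5 = 1*(-19/5) - 5 = -19/5 - 5 = -44/5 ≈ -8.8000)
N² = (-44/5)² = 1936/25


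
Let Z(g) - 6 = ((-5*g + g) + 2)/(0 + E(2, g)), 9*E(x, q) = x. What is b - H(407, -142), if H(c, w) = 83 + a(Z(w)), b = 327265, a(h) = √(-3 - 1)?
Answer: 327182 - 2*I ≈ 3.2718e+5 - 2.0*I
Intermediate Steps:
E(x, q) = x/9
Z(g) = 15 - 18*g (Z(g) = 6 + ((-5*g + g) + 2)/(0 + (⅑)*2) = 6 + (-4*g + 2)/(0 + 2/9) = 6 + (2 - 4*g)/(2/9) = 6 + (2 - 4*g)*(9/2) = 6 + (9 - 18*g) = 15 - 18*g)
a(h) = 2*I (a(h) = √(-4) = 2*I)
H(c, w) = 83 + 2*I
b - H(407, -142) = 327265 - (83 + 2*I) = 327265 + (-83 - 2*I) = 327182 - 2*I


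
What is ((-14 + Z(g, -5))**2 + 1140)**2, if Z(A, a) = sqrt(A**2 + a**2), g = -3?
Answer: 1903556 - 76720*sqrt(34) ≈ 1.4562e+6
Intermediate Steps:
((-14 + Z(g, -5))**2 + 1140)**2 = ((-14 + sqrt((-3)**2 + (-5)**2))**2 + 1140)**2 = ((-14 + sqrt(9 + 25))**2 + 1140)**2 = ((-14 + sqrt(34))**2 + 1140)**2 = (1140 + (-14 + sqrt(34))**2)**2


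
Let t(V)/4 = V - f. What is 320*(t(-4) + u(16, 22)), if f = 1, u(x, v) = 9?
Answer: -3520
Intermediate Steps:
t(V) = -4 + 4*V (t(V) = 4*(V - 1*1) = 4*(V - 1) = 4*(-1 + V) = -4 + 4*V)
320*(t(-4) + u(16, 22)) = 320*((-4 + 4*(-4)) + 9) = 320*((-4 - 16) + 9) = 320*(-20 + 9) = 320*(-11) = -3520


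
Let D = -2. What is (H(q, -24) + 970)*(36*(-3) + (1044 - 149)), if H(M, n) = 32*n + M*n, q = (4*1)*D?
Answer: 310078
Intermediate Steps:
q = -8 (q = (4*1)*(-2) = 4*(-2) = -8)
(H(q, -24) + 970)*(36*(-3) + (1044 - 149)) = (-24*(32 - 8) + 970)*(36*(-3) + (1044 - 149)) = (-24*24 + 970)*(-108 + 895) = (-576 + 970)*787 = 394*787 = 310078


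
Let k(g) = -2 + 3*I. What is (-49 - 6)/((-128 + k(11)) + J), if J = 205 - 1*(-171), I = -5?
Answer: -5/21 ≈ -0.23810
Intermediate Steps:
k(g) = -17 (k(g) = -2 + 3*(-5) = -2 - 15 = -17)
J = 376 (J = 205 + 171 = 376)
(-49 - 6)/((-128 + k(11)) + J) = (-49 - 6)/((-128 - 17) + 376) = -55/(-145 + 376) = -55/231 = -55*1/231 = -5/21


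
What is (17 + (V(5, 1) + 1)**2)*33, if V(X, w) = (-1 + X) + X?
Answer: 3861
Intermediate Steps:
V(X, w) = -1 + 2*X
(17 + (V(5, 1) + 1)**2)*33 = (17 + ((-1 + 2*5) + 1)**2)*33 = (17 + ((-1 + 10) + 1)**2)*33 = (17 + (9 + 1)**2)*33 = (17 + 10**2)*33 = (17 + 100)*33 = 117*33 = 3861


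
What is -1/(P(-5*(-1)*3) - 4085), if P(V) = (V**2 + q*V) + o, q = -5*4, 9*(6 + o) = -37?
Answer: 9/37531 ≈ 0.00023980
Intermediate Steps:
o = -91/9 (o = -6 + (1/9)*(-37) = -6 - 37/9 = -91/9 ≈ -10.111)
q = -20
P(V) = -91/9 + V**2 - 20*V (P(V) = (V**2 - 20*V) - 91/9 = -91/9 + V**2 - 20*V)
-1/(P(-5*(-1)*3) - 4085) = -1/((-91/9 + (-5*(-1)*3)**2 - 20*(-5*(-1))*3) - 4085) = -1/((-91/9 + (5*3)**2 - 100*3) - 4085) = -1/((-91/9 + 15**2 - 20*15) - 4085) = -1/((-91/9 + 225 - 300) - 4085) = -1/(-766/9 - 4085) = -1/(-37531/9) = -1*(-9/37531) = 9/37531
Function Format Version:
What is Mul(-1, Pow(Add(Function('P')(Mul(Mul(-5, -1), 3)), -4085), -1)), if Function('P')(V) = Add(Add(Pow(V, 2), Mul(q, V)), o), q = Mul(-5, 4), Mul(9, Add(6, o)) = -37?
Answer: Rational(9, 37531) ≈ 0.00023980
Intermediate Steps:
o = Rational(-91, 9) (o = Add(-6, Mul(Rational(1, 9), -37)) = Add(-6, Rational(-37, 9)) = Rational(-91, 9) ≈ -10.111)
q = -20
Function('P')(V) = Add(Rational(-91, 9), Pow(V, 2), Mul(-20, V)) (Function('P')(V) = Add(Add(Pow(V, 2), Mul(-20, V)), Rational(-91, 9)) = Add(Rational(-91, 9), Pow(V, 2), Mul(-20, V)))
Mul(-1, Pow(Add(Function('P')(Mul(Mul(-5, -1), 3)), -4085), -1)) = Mul(-1, Pow(Add(Add(Rational(-91, 9), Pow(Mul(Mul(-5, -1), 3), 2), Mul(-20, Mul(Mul(-5, -1), 3))), -4085), -1)) = Mul(-1, Pow(Add(Add(Rational(-91, 9), Pow(Mul(5, 3), 2), Mul(-20, Mul(5, 3))), -4085), -1)) = Mul(-1, Pow(Add(Add(Rational(-91, 9), Pow(15, 2), Mul(-20, 15)), -4085), -1)) = Mul(-1, Pow(Add(Add(Rational(-91, 9), 225, -300), -4085), -1)) = Mul(-1, Pow(Add(Rational(-766, 9), -4085), -1)) = Mul(-1, Pow(Rational(-37531, 9), -1)) = Mul(-1, Rational(-9, 37531)) = Rational(9, 37531)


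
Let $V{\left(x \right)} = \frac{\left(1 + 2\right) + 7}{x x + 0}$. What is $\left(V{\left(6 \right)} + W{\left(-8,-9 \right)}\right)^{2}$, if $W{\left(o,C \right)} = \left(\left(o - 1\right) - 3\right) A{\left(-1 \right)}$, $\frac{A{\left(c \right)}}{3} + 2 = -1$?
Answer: $\frac{3798601}{324} \approx 11724.0$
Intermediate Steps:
$A{\left(c \right)} = -9$ ($A{\left(c \right)} = -6 + 3 \left(-1\right) = -6 - 3 = -9$)
$W{\left(o,C \right)} = 36 - 9 o$ ($W{\left(o,C \right)} = \left(\left(o - 1\right) - 3\right) \left(-9\right) = \left(\left(-1 + o\right) - 3\right) \left(-9\right) = \left(-4 + o\right) \left(-9\right) = 36 - 9 o$)
$V{\left(x \right)} = \frac{10}{x^{2}}$ ($V{\left(x \right)} = \frac{3 + 7}{x^{2} + 0} = \frac{10}{x^{2}}$)
$\left(V{\left(6 \right)} + W{\left(-8,-9 \right)}\right)^{2} = \left(\frac{10}{36} + \left(36 - -72\right)\right)^{2} = \left(10 \cdot \frac{1}{36} + \left(36 + 72\right)\right)^{2} = \left(\frac{5}{18} + 108\right)^{2} = \left(\frac{1949}{18}\right)^{2} = \frac{3798601}{324}$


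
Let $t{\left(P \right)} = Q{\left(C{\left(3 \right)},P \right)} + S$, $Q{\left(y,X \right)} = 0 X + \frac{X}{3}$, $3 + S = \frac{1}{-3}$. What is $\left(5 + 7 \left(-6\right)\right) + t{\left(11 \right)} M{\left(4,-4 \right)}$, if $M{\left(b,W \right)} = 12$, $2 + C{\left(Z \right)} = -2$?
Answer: $-33$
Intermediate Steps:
$C{\left(Z \right)} = -4$ ($C{\left(Z \right)} = -2 - 2 = -4$)
$S = - \frac{10}{3}$ ($S = -3 + \frac{1}{-3} = -3 - \frac{1}{3} = - \frac{10}{3} \approx -3.3333$)
$Q{\left(y,X \right)} = \frac{X}{3}$ ($Q{\left(y,X \right)} = 0 + X \frac{1}{3} = 0 + \frac{X}{3} = \frac{X}{3}$)
$t{\left(P \right)} = - \frac{10}{3} + \frac{P}{3}$ ($t{\left(P \right)} = \frac{P}{3} - \frac{10}{3} = - \frac{10}{3} + \frac{P}{3}$)
$\left(5 + 7 \left(-6\right)\right) + t{\left(11 \right)} M{\left(4,-4 \right)} = \left(5 + 7 \left(-6\right)\right) + \left(- \frac{10}{3} + \frac{1}{3} \cdot 11\right) 12 = \left(5 - 42\right) + \left(- \frac{10}{3} + \frac{11}{3}\right) 12 = -37 + \frac{1}{3} \cdot 12 = -37 + 4 = -33$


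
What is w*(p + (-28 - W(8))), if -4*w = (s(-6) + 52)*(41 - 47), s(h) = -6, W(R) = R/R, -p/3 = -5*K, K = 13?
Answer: 11454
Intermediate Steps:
p = 195 (p = -(-15)*13 = -3*(-65) = 195)
W(R) = 1
w = 69 (w = -(-6 + 52)*(41 - 47)/4 = -23*(-6)/2 = -1/4*(-276) = 69)
w*(p + (-28 - W(8))) = 69*(195 + (-28 - 1*1)) = 69*(195 + (-28 - 1)) = 69*(195 - 29) = 69*166 = 11454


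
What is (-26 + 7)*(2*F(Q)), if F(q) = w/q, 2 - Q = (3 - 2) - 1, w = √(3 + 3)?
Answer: -19*√6 ≈ -46.540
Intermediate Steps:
w = √6 ≈ 2.4495
Q = 2 (Q = 2 - ((3 - 2) - 1) = 2 - (1 - 1) = 2 - 1*0 = 2 + 0 = 2)
F(q) = √6/q
(-26 + 7)*(2*F(Q)) = (-26 + 7)*(2*(√6/2)) = -38*√6*(½) = -38*√6/2 = -19*√6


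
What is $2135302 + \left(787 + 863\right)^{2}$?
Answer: $4857802$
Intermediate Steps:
$2135302 + \left(787 + 863\right)^{2} = 2135302 + 1650^{2} = 2135302 + 2722500 = 4857802$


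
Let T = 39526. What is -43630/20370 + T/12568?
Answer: 12840139/12800508 ≈ 1.0031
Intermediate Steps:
-43630/20370 + T/12568 = -43630/20370 + 39526/12568 = -43630*1/20370 + 39526*(1/12568) = -4363/2037 + 19763/6284 = 12840139/12800508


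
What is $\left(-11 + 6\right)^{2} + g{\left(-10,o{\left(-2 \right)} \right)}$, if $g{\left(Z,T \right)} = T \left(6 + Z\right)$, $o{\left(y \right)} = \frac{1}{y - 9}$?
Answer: $\frac{279}{11} \approx 25.364$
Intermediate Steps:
$o{\left(y \right)} = \frac{1}{-9 + y}$
$\left(-11 + 6\right)^{2} + g{\left(-10,o{\left(-2 \right)} \right)} = \left(-11 + 6\right)^{2} + \frac{6 - 10}{-9 - 2} = \left(-5\right)^{2} + \frac{1}{-11} \left(-4\right) = 25 - - \frac{4}{11} = 25 + \frac{4}{11} = \frac{279}{11}$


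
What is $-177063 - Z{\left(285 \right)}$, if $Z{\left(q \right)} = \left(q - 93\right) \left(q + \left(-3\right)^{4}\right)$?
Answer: $-247335$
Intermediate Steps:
$Z{\left(q \right)} = \left(-93 + q\right) \left(81 + q\right)$ ($Z{\left(q \right)} = \left(-93 + q\right) \left(q + 81\right) = \left(-93 + q\right) \left(81 + q\right)$)
$-177063 - Z{\left(285 \right)} = -177063 - \left(-7533 + 285^{2} - 3420\right) = -177063 - \left(-7533 + 81225 - 3420\right) = -177063 - 70272 = -247335$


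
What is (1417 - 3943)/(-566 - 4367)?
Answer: 2526/4933 ≈ 0.51206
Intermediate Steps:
(1417 - 3943)/(-566 - 4367) = -2526/(-4933) = -2526*(-1/4933) = 2526/4933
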